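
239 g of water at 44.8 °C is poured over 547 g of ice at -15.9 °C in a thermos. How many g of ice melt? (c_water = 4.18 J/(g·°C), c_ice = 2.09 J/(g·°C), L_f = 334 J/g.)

Cooling the water to 0 °C releases 239·4.18·44.8 = 44756 J.
Warming the ice to 0 °C takes 547·2.09·15.9 = 18177 J, leaving 26579 J for melting.
Melting all 547 g of ice would need 547·334 = 182698 J.
Since 26579 < 182698 J, not all the ice melts; equilibrium is at 0 °C.
m_melted·334 = 26579  ⇒  m_melted ≈ 79.58 g.

m_melted ≈ 79.6 g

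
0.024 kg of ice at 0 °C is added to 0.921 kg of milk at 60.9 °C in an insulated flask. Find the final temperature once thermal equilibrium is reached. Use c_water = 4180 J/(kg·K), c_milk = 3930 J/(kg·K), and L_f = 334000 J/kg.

Heat gained plus heat lost sum to zero:
latent heat to melt: 0.024×334000 = 8016
  warm the meltwater: 100.32 T
  milk cools: 0.921×3930×(T − 60.9) = 3619.5(T − 60.9)
3719.9 T = 220429 − 8016 = 212413
T ≈ 57.10 °C (positive, so assuming full melt was valid).

T_f ≈ 57.1 °C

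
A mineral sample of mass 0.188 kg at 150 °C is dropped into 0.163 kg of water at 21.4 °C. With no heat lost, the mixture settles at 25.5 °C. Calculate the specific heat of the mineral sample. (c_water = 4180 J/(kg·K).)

c ≈ 119 J/(kg·K)

Let T be the final temperature. ΣQ_i = 0:
0.188·c·(25.5 − 150) + 0.163·4180·(25.5 − 21.4) = 0
-23.41 c = -2793.5
c = -2793.5/-23.41 ≈ 119.3 J/(kg·K)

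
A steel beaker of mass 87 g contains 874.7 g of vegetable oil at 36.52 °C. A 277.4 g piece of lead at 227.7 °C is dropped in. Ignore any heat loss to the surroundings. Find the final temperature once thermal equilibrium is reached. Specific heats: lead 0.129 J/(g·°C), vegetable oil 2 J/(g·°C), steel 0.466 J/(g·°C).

With ΣQ=0 the equilibrium temperature is the m·c-weighted mean:
T_f = (35.78×227.7 + 1749.4×36.52 + 40.54×36.52) / (35.78 + 1749.4 + 40.54)
    = 73517 / 1825.7 ≈ 40.27 °C

T_f ≈ 40.3 °C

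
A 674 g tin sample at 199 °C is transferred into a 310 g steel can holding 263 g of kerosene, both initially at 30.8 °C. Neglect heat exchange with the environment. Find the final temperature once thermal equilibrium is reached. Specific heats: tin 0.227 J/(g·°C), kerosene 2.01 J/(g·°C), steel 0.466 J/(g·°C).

T_f ≈ 62.0 °C

Energy conservation, ΣQ = 0:
674×0.227×(T − 199) + 263×2.01×(T − 30.8) + 310×0.466×(T − 30.8) = 0
153(T − 199) + 528.63(T − 30.8) + 144.46(T − 30.8) = 0
(153 + 528.63 + 144.46) T = 153×199 + 528.63×30.8 + 144.46×30.8
T = 51178/826.09 ≈ 61.95 °C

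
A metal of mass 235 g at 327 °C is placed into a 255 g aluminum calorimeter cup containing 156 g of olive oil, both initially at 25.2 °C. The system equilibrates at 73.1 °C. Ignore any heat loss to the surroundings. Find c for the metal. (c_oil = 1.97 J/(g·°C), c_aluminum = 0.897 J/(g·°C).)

c ≈ 0.43 J/(g·°C)

Conservation of energy gives ΣQ = 0:
235·c·(73.1 − 327) + 156·1.97·(73.1 − 25.2) + 255·0.897·(73.1 − 25.2) = 0
-59666 c = -25677
c = -25677/-59666 ≈ 0.4303 J/(g·°C)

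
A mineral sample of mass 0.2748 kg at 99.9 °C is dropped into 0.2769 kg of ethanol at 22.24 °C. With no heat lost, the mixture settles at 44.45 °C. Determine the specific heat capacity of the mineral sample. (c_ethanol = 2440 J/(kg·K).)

c ≈ 985 J/(kg·K)

Net heat exchanged in the isolated system is zero:
0.2748×c×(44.45 − 99.9) + 0.2769×2440×(44.45 − 22.24) = 0
-15.24 c = -15006
c = -15006/-15.24 ≈ 984.8 J/(kg·K)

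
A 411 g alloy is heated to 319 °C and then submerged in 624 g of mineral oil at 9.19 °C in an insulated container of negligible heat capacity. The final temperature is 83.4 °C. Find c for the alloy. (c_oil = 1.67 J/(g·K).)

m_s c (T_s − T_f) = m_oil c_oil (T_f − T_0):
411·c·(319 − 83.4) = 624·1.67·(83.4 − 9.19)
96832 c = 77333  ⇒  c ≈ 0.7986 J/(g·K)

c ≈ 0.799 J/(g·K)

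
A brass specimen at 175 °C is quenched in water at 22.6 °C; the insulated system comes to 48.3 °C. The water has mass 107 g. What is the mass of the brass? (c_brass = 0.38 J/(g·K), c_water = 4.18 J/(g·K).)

Heat lost by the brass = heat gained by the water:
m×0.38×(175 − 48.3) = 107×4.18×(48.3 − 22.6)
48.15 m = 11495  ⇒  m ≈ 238.7 g

m ≈ 239 g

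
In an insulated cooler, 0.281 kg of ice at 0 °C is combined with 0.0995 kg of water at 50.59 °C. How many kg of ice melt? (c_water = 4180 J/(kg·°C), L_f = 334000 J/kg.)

m_melted ≈ 0.063 kg

Cooling the water to 0 °C releases 0.0995×4180×50.59 = 21041 J.
Fully melting the ice requires m_ice L_f = 0.281×334000 = 93854 J.
That's not enough to melt it all — equilibrium is at 0 °C with ice remaining.
m_melted×334000 = 21041  ⇒  m_melted ≈ 0.063 kg.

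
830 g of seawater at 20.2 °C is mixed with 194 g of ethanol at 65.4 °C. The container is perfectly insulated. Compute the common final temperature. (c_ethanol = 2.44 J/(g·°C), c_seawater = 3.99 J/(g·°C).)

T_f ≈ 25.9 °C

With ΣQ=0 the equilibrium temperature is the m·c-weighted mean:
T_f = (473.36·65.4 + 3311.7·20.2) / (473.36 + 3311.7)
    = 97854 / 3785.1 ≈ 25.85 °C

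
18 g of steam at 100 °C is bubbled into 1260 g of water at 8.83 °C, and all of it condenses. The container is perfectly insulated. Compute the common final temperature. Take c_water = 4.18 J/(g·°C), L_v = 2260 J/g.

T_f ≈ 17.7 °C

Energy conservation, ΣQ = 0:
condense steam: −18×2260 = −40680
  condensed water 100 °C→T: 75.24(T − 100)
  original water: 5266.8(T − 8.83)
5342 T = 40680 + 7524 + 46506 = 94710
T ≈ 17.73 °C (< 100 °C, so full condensation is consistent).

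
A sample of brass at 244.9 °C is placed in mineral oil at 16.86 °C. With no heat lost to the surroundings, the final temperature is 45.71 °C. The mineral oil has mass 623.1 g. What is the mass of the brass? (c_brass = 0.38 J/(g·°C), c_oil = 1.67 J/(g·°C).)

Heat lost by the brass = heat gained by the oil:
m·0.38·(244.9 − 45.71) = 623.1·1.67·(45.71 − 16.86)
75.69 m = 30021  ⇒  m ≈ 396.6 g

m ≈ 397 g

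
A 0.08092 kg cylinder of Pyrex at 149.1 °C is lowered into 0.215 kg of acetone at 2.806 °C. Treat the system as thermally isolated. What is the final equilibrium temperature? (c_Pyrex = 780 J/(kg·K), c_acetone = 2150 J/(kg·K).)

T_f ≈ 20.4 °C

Set heat shed by the hot body equal to heat absorbed by the cold body:
0.08092*780*(149.1 − T) = 0.215*2150*(T − 2.806)
63.12(149.1 − T) = 462.25(T − 2.806)
525.37 T = 10708  ⇒  T ≈ 20.38 °C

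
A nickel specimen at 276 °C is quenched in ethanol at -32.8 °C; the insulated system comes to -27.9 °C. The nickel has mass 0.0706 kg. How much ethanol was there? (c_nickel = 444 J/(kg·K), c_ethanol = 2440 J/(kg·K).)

m ≈ 0.797 kg

|Q_nickel| = |Q_ethanol|:
0.0706·444·(276 − -27.9) = m·2440·(-27.9 − (-32.8))
11956 m = 9526.2  ⇒  m ≈ 0.7968 kg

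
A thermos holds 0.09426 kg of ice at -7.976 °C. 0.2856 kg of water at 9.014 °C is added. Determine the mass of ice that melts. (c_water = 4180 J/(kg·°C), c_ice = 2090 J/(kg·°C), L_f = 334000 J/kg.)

Heat available from the water dropping to 0 °C: 0.2856×4180×9.014 = 10761 J.
Warming the ice to 0 °C takes 0.09426×2090×7.976 = 1571.3 J, leaving 9189.7 J for melting.
Melting all 0.09426 kg of ice would need 0.09426×334000 = 31483 J.
That's not enough to melt it all — equilibrium is at 0 °C with ice remaining.
m_melted×334000 = 9189.7  ⇒  m_melted ≈ 0.02751 kg.

m_melted ≈ 0.0275 kg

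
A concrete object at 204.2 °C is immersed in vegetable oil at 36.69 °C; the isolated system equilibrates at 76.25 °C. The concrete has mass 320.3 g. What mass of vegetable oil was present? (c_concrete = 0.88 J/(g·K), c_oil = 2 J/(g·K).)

m ≈ 456 g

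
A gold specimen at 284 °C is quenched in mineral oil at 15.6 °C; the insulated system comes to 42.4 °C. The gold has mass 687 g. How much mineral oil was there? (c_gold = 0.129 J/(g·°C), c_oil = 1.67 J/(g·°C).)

m ≈ 478 g

Setting the total heat transfer to zero:
687×0.129×(42.4 − 284) + m×1.67×(42.4 − 15.6) = 0
44.76 m = 21411
m = 21411/44.76 ≈ 478.4 g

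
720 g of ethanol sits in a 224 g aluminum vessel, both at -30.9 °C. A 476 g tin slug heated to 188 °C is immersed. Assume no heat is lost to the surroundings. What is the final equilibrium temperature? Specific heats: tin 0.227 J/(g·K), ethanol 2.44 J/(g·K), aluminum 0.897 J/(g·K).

T_f ≈ -19.5 °C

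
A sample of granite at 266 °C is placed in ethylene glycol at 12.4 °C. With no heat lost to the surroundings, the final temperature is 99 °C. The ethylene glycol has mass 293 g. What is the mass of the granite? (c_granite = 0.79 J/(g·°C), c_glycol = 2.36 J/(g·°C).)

m ≈ 454 g

Taking heat into each body as positive, Σ m c ΔT = 0:
m·0.79·(99 − 266) + 293·2.36·(99 − 12.4) = 0
-131.93 m = -59882
m = -59882/-131.93 ≈ 453.9 g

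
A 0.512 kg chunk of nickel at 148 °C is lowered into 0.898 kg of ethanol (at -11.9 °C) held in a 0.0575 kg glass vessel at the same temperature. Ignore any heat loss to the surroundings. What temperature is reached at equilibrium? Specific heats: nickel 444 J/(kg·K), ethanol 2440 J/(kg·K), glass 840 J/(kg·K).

T_f ≈ 2.8 °C

Conservation of energy gives ΣQ = 0:
0.512*444*(T − 148) + 0.898*2440*(T − (-11.9)) + 0.0575*840*(T − (-11.9)) = 0
227.33(T − 148) + 2191.1(T − (-11.9)) + 48.3(T − (-11.9)) = 0
2466.7 T = 6995.4
T ≈ 2.84 °C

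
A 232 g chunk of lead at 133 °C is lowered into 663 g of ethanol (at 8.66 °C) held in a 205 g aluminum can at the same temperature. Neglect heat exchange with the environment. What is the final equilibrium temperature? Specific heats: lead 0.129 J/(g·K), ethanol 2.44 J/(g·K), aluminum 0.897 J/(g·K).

Setting the total heat transfer to zero:
232*0.129*(T − 133) + 663*2.44*(T − 8.66) + 205*0.897*(T − 8.66) = 0
29.93(T − 133) + 1617.7(T − 8.66) + 183.88(T − 8.66) = 0
(29.93 + 1617.7 + 183.88) T = 29.93*133 + 1617.7*8.66 + 183.88*8.66
T = 19582/1831.5 ≈ 10.69 °C

T_f ≈ 10.7 °C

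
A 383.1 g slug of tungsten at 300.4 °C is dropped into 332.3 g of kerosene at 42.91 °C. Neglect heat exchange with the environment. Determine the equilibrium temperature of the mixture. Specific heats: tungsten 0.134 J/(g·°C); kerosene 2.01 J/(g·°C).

Heat gained plus heat lost sum to zero:
383.1*0.134*(T − 300.4) + 332.3*2.01*(T − 42.91) = 0
(51.34 + 667.92) T = 51.34*300.4 + 667.92*42.91
T ≈ 61.29 °C

T_f ≈ 61.3 °C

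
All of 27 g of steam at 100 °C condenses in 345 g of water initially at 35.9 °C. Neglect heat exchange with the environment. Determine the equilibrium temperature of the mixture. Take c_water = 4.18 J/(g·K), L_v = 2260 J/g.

T_f ≈ 79.8 °C

Let T be the final temperature. ΣQ_i = 0:
condense steam: −27·2260 = −61020; condensed water 100 °C→T: 112.86(T − 100); original water: 1442.1(T − 35.9)
1555 T = 61020 + 11286 + 51771 = 124077
T ≈ 79.79 °C (< 100 °C, so full condensation is consistent).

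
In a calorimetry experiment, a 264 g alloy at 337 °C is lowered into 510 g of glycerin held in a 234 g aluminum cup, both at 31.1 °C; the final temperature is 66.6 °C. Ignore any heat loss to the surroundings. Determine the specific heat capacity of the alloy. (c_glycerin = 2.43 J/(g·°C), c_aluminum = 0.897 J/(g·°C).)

Heat gained plus heat lost sum to zero:
264×c×(66.6 − 337) + 510×2.43×(66.6 − 31.1) + 234×0.897×(66.6 − 31.1) = 0
-71386 c = -51447
c = -51447/-71386 ≈ 0.7207 J/(g·°C)

c ≈ 0.721 J/(g·°C)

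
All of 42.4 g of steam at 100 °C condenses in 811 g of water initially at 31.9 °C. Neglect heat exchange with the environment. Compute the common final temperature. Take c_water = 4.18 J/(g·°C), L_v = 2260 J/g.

Setting the total heat transfer to zero:
condense steam: −42.4×2260 = −95824
  condensed water 100 °C→T: 177.23(T − 100)
  original water: 3390(T − 31.9)
3567.2 T = 95824 + 17723 + 108140 = 221688
T ≈ 62.15 °C — below 100 °C, confirming all the steam condensed.

T_f ≈ 62.1 °C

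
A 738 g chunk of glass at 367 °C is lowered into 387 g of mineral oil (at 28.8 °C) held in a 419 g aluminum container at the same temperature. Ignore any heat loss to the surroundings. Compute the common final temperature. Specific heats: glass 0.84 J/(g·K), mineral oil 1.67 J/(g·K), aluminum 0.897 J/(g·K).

T_f ≈ 156.5 °C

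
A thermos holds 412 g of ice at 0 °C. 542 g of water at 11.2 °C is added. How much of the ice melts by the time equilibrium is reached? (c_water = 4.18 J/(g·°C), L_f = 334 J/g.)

m_melted ≈ 76 g

Water can give up m c ΔT = 542·4.18·11.2 = 25374 J before reaching 0 °C.
To melt every bit of ice: 412·334 = 137608 J.
That's not enough to melt it all — equilibrium is at 0 °C with ice remaining.
m_melt = 25374 / L_f = 75.97 g.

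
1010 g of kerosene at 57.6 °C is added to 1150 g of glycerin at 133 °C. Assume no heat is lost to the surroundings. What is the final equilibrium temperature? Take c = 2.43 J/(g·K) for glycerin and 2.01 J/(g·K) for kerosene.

T_f ≈ 101.3 °C

Conservation of energy gives ΣQ = 0:
1150·2.43·(T − 133) + 1010·2.01·(T − 57.6) = 0
2794.5(T − 133) + 2030.1(T − 57.6) = 0
(2794.5 + 2030.1) T = 2794.5·133 + 2030.1·57.6
T = 488602/4824.6 ≈ 101.27 °C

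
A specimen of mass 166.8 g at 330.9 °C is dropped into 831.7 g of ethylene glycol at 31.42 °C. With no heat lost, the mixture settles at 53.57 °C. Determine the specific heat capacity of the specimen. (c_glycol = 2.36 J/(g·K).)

Setting the total heat transfer to zero:
166.8×c×(53.57 − 330.9) + 831.7×2.36×(53.57 − 31.42) = 0
-46259 c = -43476
c = -43476/-46259 ≈ 0.9399 J/(g·K)

c ≈ 0.94 J/(g·K)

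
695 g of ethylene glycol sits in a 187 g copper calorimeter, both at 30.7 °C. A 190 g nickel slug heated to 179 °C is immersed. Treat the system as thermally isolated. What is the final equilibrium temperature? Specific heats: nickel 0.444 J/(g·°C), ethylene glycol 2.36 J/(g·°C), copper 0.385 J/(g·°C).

Conservation of energy gives ΣQ = 0:
190·0.444·(T − 179) + 695·2.36·(T − 30.7) + 187·0.385·(T − 30.7) = 0
1796.6 T = 67665
T ≈ 37.66 °C

T_f ≈ 37.7 °C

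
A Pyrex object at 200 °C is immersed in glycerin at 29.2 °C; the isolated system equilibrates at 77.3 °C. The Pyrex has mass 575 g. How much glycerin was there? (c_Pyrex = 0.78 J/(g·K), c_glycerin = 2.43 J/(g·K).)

|Q_Pyrex| = |Q_glycerin|:
575·0.78·(200 − 77.3) = m·2.43·(77.3 − 29.2)
116.88 m = 55031  ⇒  m ≈ 470.8 g

m ≈ 471 g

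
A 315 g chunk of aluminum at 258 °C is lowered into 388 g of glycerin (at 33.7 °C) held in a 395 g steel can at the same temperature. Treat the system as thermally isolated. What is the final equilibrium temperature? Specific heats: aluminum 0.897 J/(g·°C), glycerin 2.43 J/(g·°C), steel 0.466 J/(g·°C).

T_f ≈ 78.7 °C

Let T be the final temperature. ΣQ_i = 0:
315*0.897*(T − 258) + 388*2.43*(T − 33.7) + 395*0.466*(T − 33.7) = 0
282.56(T − 258) + 942.84(T − 33.7) + 184.07(T − 33.7) = 0
(282.56 + 942.84 + 184.07) T = 282.56*258 + 942.84*33.7 + 184.07*33.7
T = 110876/1409.5 ≈ 78.67 °C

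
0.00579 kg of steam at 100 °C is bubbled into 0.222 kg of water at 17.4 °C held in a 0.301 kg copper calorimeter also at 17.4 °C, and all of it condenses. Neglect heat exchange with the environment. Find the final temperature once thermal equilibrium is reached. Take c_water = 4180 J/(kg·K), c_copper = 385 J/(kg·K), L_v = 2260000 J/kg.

Conservation of energy gives ΣQ = 0:
latent heat released on condensation: 0.00579×2260000 = 13085; condensed water 100 °C→T: 24.2(T − 100); original water: 927.96(T − 17.4); copper cup: 0.301×385×(T − 17.4) = 115.88(T − 17.4)
1068 T = 13085 + 2420.2 + 18163 = 33669
T ≈ 31.52 °C, under the boiling point, so the assumption holds.

T_f ≈ 31.5 °C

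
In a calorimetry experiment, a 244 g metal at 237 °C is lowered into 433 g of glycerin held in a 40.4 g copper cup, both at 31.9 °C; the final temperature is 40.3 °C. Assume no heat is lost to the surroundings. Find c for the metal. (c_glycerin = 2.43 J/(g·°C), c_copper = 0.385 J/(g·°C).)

c ≈ 0.187 J/(g·°C)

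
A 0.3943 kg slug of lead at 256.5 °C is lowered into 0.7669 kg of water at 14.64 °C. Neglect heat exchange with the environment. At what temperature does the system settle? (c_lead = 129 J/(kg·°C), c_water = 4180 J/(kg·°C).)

T_f ≈ 18.4 °C

Energy conservation, ΣQ = 0:
0.3943·129·(T − 256.5) + 0.7669·4180·(T − 14.64) = 0
3256.5 T = 59977
T ≈ 18.42 °C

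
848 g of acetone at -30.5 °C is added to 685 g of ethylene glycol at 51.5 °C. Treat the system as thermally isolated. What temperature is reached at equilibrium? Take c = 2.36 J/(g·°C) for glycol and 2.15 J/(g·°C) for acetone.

T_f ≈ 8.0 °C

Energy conservation, ΣQ = 0:
685×2.36×(T − 51.5) + 848×2.15×(T − (-30.5)) = 0
1616.6(T − 51.5) + 1823.2(T − (-30.5)) = 0
3439.8 T = 27647
T = 27647/3439.8 ≈ 8.04 °C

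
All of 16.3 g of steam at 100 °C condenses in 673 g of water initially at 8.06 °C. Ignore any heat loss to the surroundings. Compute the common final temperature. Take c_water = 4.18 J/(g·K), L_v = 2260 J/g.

Taking heat into each body as positive, Σ m c ΔT = 0:
steam→water at 100 °C releases m L_v = 16.3·2260 = 36838
  condensed water 100 °C→T: 68.13(T − 100)
  original water: 2813.1(T − 8.06)
2881.3 T = 36838 + 6813.4 + 22674 = 66325
T ≈ 23.02 °C, under the boiling point, so the assumption holds.

T_f ≈ 23.0 °C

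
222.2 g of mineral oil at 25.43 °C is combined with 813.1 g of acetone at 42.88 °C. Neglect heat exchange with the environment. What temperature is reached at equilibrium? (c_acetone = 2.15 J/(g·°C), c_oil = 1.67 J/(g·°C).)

T_f ≈ 39.8 °C

Conservation of energy gives ΣQ = 0:
813.1·2.15·(T − 42.88) + 222.2·1.67·(T − 25.43) = 0
2119.2 T = 84398
T ≈ 39.82 °C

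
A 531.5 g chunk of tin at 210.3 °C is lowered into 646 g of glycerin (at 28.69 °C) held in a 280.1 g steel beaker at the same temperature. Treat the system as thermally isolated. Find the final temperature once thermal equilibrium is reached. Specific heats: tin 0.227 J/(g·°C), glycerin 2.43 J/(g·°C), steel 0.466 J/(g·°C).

T_f ≈ 40.7 °C

Conservation of energy gives ΣQ = 0:
531.5*0.227*(T − 210.3) + 646*2.43*(T − 28.69) + 280.1*0.466*(T − 28.69) = 0
120.65(T − 210.3) + 1569.8(T − 28.69) + 130.53(T − 28.69) = 0
1821 T = 74155
T ≈ 40.72 °C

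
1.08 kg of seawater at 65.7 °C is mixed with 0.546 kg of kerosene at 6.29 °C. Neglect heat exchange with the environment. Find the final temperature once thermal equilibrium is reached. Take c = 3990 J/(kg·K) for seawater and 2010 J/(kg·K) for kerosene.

Taking heat into each body as positive, Σ m c ΔT = 0:
1.08×3990×(T − 65.7) + 0.546×2010×(T − 6.29) = 0
4309.2(T − 65.7) + 1097.5(T − 6.29) = 0
(4309.2 + 1097.5) T = 4309.2×65.7 + 1097.5×6.29
T = 290017/5406.7 ≈ 53.64 °C

T_f ≈ 53.6 °C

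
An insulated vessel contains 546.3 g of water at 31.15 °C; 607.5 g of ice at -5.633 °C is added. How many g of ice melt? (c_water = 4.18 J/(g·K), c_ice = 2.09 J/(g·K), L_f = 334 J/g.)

m_melted ≈ 192 g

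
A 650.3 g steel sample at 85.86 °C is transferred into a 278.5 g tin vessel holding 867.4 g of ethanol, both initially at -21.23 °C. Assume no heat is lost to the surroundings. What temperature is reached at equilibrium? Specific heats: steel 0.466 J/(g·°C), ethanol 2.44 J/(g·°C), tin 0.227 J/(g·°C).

T_f ≈ -8.2 °C

Conservation of energy gives ΣQ = 0:
650.3·0.466·(T − 85.86) + 867.4·2.44·(T − (-21.23)) + 278.5·0.227·(T − (-21.23)) = 0
2482.7 T = -20256
T = -20256/2482.7 ≈ -8.16 °C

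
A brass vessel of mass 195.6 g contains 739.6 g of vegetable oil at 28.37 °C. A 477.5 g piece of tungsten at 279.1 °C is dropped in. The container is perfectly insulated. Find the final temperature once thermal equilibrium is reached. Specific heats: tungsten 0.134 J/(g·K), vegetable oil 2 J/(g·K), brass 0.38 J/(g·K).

T_f ≈ 38.3 °C

With ΣQ=0 the equilibrium temperature is the m·c-weighted mean:
T_f = (63.99×279.1 + 1479.2×28.37 + 74.33×28.37) / (63.99 + 1479.2 + 74.33)
    = 61932 / 1617.5 ≈ 38.29 °C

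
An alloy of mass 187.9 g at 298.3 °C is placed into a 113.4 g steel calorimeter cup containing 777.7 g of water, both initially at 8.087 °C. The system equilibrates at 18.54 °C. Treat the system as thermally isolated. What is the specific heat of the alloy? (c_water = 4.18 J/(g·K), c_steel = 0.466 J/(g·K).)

c ≈ 0.657 J/(g·K)

Conservation of energy gives ΣQ = 0:
187.9×c×(18.54 − 298.3) + 777.7×4.18×(18.54 − 8.087) + 113.4×0.466×(18.54 − 8.087) = 0
-52567 c = -34533
c = -34533/-52567 ≈ 0.6569 J/(g·K)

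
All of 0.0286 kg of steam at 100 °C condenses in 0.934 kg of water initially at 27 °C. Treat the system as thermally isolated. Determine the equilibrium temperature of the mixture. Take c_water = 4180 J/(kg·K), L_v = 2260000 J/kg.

T_f ≈ 45.2 °C

Energy conservation, ΣQ = 0:
steam→water at 100 °C releases m L_v = 0.0286·2260000 = 64636
  condensed water 100 °C→T: 119.55(T − 100)
  original water: 3904.1(T − 27)
4023.7 T = 64636 + 11955 + 105411 = 182002
T ≈ 45.23 °C (< 100 °C, so full condensation is consistent).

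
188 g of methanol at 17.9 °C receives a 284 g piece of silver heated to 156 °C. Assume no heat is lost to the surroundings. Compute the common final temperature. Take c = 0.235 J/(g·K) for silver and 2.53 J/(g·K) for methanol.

T_f ≈ 34.9 °C

Heat lost by the silver equals heat gained by the methanol:
284×0.235×(156 − T) = 188×2.53×(T − 17.9)
66.74(156 − T) = 475.64(T − 17.9)
542.38 T = 18925  ⇒  T ≈ 34.89 °C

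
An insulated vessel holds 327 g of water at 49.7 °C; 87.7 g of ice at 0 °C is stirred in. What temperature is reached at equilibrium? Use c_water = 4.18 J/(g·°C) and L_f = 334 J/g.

T_f ≈ 22.3 °C

Setting the total heat transfer to zero:
fusion: m_ice L_f = 87.7·334 = 29292; meltwater 0→T: 87.7·4.18·T = 366.59 T; water: 1366.9(T − 49.7)
1733.4 T = 67933 − 29292 = 38641
T ≈ 22.29 °C (positive, so assuming full melt was valid).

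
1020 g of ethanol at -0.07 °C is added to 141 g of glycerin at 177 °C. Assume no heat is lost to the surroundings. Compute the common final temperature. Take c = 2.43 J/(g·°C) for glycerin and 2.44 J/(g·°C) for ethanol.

T_f ≈ 21.4 °C

Conservation of energy gives ΣQ = 0:
141·2.43·(T − 177) + 1020·2.44·(T − (-0.07)) = 0
342.63(T − 177) + 2488.8(T − (-0.07)) = 0
(342.63 + 2488.8) T = 342.63·177 + 2488.8·(-0.07)
T ≈ 21.36 °C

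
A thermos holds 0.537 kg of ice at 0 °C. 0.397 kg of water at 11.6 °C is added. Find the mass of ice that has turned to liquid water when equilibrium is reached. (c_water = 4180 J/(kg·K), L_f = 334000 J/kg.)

Heat available from the water dropping to 0 °C: 0.397·4180·11.6 = 19250 J.
Fully melting the ice requires m_ice L_f = 0.537·334000 = 179358 J.
That's not enough to melt it all — equilibrium is at 0 °C with ice remaining.
m_melt = 19250 / L_f = 0.05763 kg.

m_melted ≈ 0.0576 kg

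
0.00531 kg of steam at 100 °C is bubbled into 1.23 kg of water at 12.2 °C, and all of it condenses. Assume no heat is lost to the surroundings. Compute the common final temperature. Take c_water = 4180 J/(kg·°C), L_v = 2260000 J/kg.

T_f ≈ 14.9 °C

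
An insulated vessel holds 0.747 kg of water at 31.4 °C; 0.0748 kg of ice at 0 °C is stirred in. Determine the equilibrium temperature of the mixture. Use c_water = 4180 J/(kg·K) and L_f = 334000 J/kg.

Conservation of energy gives ΣQ = 0:
fusion: m_ice L_f = 0.0748·334000 = 24983; meltwater 0→T: 0.0748·4180·T = 312.66 T; water cools: 0.747·4180·(T − 31.4) = 3122.5(T − 31.4)
3435.1 T = 98045 − 24983 = 73062
T ≈ 21.27 °C (positive, so assuming full melt was valid).

T_f ≈ 21.3 °C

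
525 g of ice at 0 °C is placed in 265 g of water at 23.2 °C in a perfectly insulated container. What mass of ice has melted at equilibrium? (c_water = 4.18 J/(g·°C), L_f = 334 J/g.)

m_melted ≈ 76.9 g

Water can give up m c ΔT = 265×4.18×23.2 = 25699 J before reaching 0 °C.
Melting all 525 g of ice would need 525×334 = 175350 J.
Since 25699 < 175350 J, not all the ice melts; equilibrium is at 0 °C.
Mass melted = 25699/334 ≈ 76.94 g.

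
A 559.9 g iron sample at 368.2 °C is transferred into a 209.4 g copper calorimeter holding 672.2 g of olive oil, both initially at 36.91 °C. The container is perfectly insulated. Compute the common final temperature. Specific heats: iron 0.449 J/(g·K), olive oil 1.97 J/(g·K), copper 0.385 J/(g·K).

T_f is the heat-capacity-weighted average of the initial temperatures:
T_f = (251.4·368.2 + 1324.2·36.91 + 80.62·36.91) / (251.4 + 1324.2 + 80.62)
    = 144417 / 1656.2 ≈ 87.20 °C

T_f ≈ 87.2 °C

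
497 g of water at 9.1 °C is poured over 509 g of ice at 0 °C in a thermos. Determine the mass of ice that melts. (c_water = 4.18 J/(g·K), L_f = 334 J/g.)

Water can give up m c ΔT = 497·4.18·9.1 = 18905 J before reaching 0 °C.
Fully melting the ice requires m_ice L_f = 509·334 = 170006 J.
Since 18905 < 170006 J, not all the ice melts; equilibrium is at 0 °C.
m_melt = 18905 / L_f = 56.6 g.

m_melted ≈ 56.6 g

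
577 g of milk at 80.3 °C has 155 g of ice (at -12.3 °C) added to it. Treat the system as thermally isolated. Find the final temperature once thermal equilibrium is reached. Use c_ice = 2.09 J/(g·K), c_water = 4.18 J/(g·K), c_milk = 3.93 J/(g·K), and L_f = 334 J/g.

T_f ≈ 43.3 °C

Sum of m c ΔT and latent-heat terms is zero:
ice -12.3→0 °C: 155×2.09×12.3 = 3984.6
  melt ice: 155×334 = 51770
  warm the meltwater: 647.9 T
  milk cools: 577×3.93×(T − 80.3) = 2267.6(T − 80.3)
2915.5 T = 182089 − 55755 = 126334
T ≈ 43.33 °C — above 0 °C, consistent with complete melting.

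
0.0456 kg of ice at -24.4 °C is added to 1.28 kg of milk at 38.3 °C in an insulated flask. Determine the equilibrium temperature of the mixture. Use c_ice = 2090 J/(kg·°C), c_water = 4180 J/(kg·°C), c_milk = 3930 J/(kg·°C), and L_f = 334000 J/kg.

T_f ≈ 33.5 °C

Setting the total heat transfer to zero:
warm ice to 0 °C: 0.0456×2090×(0 − (-24.4)) = 2325.4; latent heat to melt: 0.0456×334000 = 15230; warm the meltwater: 190.61 T; milk: 5030.4(T − 38.3)
5221 T = 192664 − 17556 = 175109
T ≈ 33.54 °C — above 0 °C, consistent with complete melting.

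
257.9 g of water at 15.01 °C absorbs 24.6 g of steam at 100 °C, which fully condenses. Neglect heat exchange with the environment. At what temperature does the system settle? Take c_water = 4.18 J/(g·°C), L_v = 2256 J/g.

T_f ≈ 69.4 °C

Net heat exchanged in the isolated system is zero:
latent heat released on condensation: 24.6·2256 = 55498
  condensate cools 100→T: 24.6·4.18·(T − 100) = 102.83(T − 100)
  original water: 1078(T − 15.01)
1180.8 T = 55498 + 10283 + 16181 = 81962
T ≈ 69.41 °C (< 100 °C, so full condensation is consistent).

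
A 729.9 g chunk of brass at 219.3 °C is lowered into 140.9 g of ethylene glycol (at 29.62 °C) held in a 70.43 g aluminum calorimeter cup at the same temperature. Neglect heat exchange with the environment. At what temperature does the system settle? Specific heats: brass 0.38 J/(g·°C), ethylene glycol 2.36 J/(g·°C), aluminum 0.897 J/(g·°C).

T_f ≈ 107.8 °C

Setting the total heat transfer to zero:
729.9*0.38*(T − 219.3) + 140.9*2.36*(T − 29.62) + 70.43*0.897*(T − 29.62) = 0
(277.36 + 332.52 + 63.18) T = 277.36*219.3 + 332.52*29.62 + 63.18*29.62
T = 72546/673.06 ≈ 107.79 °C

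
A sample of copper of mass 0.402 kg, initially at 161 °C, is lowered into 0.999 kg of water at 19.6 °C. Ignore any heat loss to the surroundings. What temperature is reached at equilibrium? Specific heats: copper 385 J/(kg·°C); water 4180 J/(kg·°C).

Setting the total heat transfer to zero:
0.402×385×(T − 161) + 0.999×4180×(T − 19.6) = 0
154.77(T − 161) + 4175.8(T − 19.6) = 0
4330.6 T = 106764
T = 106764 / 4330.6 = 24.7 °C

T_f ≈ 24.7 °C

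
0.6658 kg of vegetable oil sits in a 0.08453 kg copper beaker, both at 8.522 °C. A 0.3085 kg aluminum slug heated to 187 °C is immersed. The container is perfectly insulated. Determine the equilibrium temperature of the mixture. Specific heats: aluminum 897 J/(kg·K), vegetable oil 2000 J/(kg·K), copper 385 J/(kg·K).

T_f ≈ 38.6 °C

Heat gained plus heat lost sum to zero:
0.3085*897*(T − 187) + 0.6658*2000*(T − 8.522) + 0.08453*385*(T − 8.522) = 0
276.72(T − 187) + 1331.6(T − 8.522) + 32.54(T − 8.522) = 0
(276.72 + 1331.6 + 32.54) T = 276.72*187 + 1331.6*8.522 + 32.54*8.522
T ≈ 38.62 °C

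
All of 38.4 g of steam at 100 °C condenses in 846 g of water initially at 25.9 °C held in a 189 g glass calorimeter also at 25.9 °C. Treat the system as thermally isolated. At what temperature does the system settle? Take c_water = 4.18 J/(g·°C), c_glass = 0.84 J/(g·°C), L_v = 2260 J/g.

T_f ≈ 51.5 °C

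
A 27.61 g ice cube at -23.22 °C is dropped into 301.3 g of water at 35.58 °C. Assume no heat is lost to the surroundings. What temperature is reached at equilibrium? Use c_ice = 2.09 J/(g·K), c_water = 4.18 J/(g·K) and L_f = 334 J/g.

Taking heat into each body as positive, Σ m c ΔT = 0:
ice -23.22→0 °C: 27.61·2.09·23.22 = 1339.9
  fusion: m_ice L_f = 27.61·334 = 9221.7
  warm the meltwater: 115.41 T
  water cools: 301.3·4.18·(T − 35.58) = 1259.4(T − 35.58)
1374.8 T = 44811 − 10562 = 34249
T ≈ 24.91 °C (positive, so assuming full melt was valid).

T_f ≈ 24.9 °C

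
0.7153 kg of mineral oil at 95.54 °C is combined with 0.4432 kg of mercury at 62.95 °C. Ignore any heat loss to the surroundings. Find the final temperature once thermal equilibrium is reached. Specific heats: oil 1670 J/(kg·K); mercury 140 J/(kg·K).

T_f ≈ 93.9 °C

|Q_oil| = |Q_mercury|:
0.7153·1670·(95.54 − T) = 0.4432·140·(T − 62.95)
1194.6(95.54 − T) = 62.05(T − 62.95)
1256.6 T = 118033  ⇒  T ≈ 93.93 °C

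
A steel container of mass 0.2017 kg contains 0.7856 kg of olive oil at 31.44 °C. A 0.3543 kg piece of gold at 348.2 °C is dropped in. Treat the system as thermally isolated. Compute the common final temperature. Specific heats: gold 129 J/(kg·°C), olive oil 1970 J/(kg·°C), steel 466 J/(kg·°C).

Heat gained plus heat lost sum to zero:
0.3543*129*(T − 348.2) + 0.7856*1970*(T − 31.44) + 0.2017*466*(T − 31.44) = 0
(45.7 + 1547.6 + 93.99) T = 45.7*348.2 + 1547.6*31.44 + 93.99*31.44
T ≈ 40.02 °C

T_f ≈ 40.0 °C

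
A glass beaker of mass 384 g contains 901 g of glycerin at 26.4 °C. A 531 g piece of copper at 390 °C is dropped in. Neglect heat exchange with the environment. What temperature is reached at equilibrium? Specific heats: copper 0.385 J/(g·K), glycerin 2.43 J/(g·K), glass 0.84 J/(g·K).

T_f ≈ 53.8 °C

Let T be the final temperature. ΣQ_i = 0:
531×0.385×(T − 390) + 901×2.43×(T − 26.4) + 384×0.84×(T − 26.4) = 0
204.44(T − 390) + 2189.4(T − 26.4) + 322.56(T − 26.4) = 0
2716.4 T = 146046
T ≈ 53.76 °C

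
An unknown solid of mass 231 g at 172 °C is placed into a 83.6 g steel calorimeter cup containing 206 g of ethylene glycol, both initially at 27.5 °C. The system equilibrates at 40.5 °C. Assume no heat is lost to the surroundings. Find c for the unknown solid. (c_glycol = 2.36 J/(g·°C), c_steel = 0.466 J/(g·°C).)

c ≈ 0.225 J/(g·°C)

Setting the total heat transfer to zero:
231·c·(40.5 − 172) + 206·2.36·(40.5 − 27.5) + 83.6·0.466·(40.5 − 27.5) = 0
-30376 c = -6826.5
c = -6826.5/-30376 ≈ 0.2247 J/(g·°C)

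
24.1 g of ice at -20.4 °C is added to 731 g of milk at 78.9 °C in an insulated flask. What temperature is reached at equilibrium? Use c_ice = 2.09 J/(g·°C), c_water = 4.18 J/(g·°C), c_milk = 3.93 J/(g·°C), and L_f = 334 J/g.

Sum of m c ΔT and latent-heat terms is zero:
warm ice to 0 °C: 24.1·2.09·(0 − (-20.4)) = 1027.5; fusion: m_ice L_f = 24.1·334 = 8049.4; meltwater 0→T: 24.1·4.18·T = 100.74 T; milk cools: 731·3.93·(T − 78.9) = 2872.8(T − 78.9)
2973.6 T = 226666 − 9076.9 = 217589
T ≈ 73.17 °C. Since T > 0 °C, the all-ice-melts assumption holds.

T_f ≈ 73.2 °C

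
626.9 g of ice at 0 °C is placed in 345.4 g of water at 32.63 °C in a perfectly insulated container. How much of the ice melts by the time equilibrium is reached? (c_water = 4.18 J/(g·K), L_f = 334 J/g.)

m_melted ≈ 141 g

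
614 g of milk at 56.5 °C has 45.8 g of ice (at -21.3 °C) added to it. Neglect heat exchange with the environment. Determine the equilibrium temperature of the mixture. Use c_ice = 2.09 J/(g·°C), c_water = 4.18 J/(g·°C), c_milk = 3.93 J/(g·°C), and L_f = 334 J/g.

Let T be the final temperature. ΣQ_i = 0:
warm ice to 0 °C: 45.8×2.09×(0 − (-21.3)) = 2038.9; melt ice: 45.8×334 = 15297; warm the meltwater: 191.44 T; milk: 2413(T − 56.5)
2604.5 T = 136336 − 17336 = 119000
T ≈ 45.69 °C — above 0 °C, consistent with complete melting.

T_f ≈ 45.7 °C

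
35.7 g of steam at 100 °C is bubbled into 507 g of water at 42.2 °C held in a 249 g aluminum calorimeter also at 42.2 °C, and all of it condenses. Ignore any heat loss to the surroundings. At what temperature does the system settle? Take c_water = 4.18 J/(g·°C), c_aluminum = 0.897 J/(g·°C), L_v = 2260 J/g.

T_f ≈ 78.0 °C

Conservation of energy gives ΣQ = 0:
condense steam: −35.7×2260 = −80682
  condensate cools 100→T: 35.7×4.18×(T − 100) = 149.23(T − 100)
  original water: 2119.3(T − 42.2)
  cup: 223.35(T − 42.2)
2491.8 T = 80682 + 14923 + 98858 = 194463
T ≈ 78.04 °C, under the boiling point, so the assumption holds.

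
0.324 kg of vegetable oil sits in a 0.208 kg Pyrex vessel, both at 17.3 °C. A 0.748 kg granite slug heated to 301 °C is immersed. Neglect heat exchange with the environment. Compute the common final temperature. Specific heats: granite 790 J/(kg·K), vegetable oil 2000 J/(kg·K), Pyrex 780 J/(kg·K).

T_f = Σ m_i c_i T_i / Σ m_i c_i:
T_f = (590.92·301 + 648·17.3 + 162.24·17.3) / (590.92 + 648 + 162.24)
    = 191884 / 1401.2 ≈ 136.95 °C

T_f ≈ 136.9 °C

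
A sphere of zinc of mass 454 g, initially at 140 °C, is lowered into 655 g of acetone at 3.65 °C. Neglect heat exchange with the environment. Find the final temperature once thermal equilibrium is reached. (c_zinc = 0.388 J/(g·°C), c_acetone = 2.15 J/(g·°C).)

T_f ≈ 18.8 °C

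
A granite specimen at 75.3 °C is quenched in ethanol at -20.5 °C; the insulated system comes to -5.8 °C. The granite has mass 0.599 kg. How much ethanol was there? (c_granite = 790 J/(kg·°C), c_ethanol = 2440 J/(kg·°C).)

Taking heat into each body as positive, Σ m c ΔT = 0:
0.599×790×(-5.8 − 75.3) + m×2440×(-5.8 − (-20.5)) = 0
35868 m = 38377
m = 38377/35868 ≈ 1.07 kg

m ≈ 1.07 kg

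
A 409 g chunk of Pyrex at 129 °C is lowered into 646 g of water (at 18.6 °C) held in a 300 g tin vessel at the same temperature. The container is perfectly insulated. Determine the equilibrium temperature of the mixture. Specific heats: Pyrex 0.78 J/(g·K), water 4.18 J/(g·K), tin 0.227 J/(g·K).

T_f ≈ 30.0 °C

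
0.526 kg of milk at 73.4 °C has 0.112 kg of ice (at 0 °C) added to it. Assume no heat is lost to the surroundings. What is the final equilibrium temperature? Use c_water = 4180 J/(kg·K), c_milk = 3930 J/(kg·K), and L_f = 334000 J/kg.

Energy balance with sensible and latent terms:
melt ice: 0.112·334000 = 37408; meltwater 0→T: 0.112·4180·T = 468.16 T; milk: 2067.2(T − 73.4)
2535.3 T = 151731 − 37408 = 114323
T ≈ 45.09 °C (positive, so assuming full melt was valid).

T_f ≈ 45.1 °C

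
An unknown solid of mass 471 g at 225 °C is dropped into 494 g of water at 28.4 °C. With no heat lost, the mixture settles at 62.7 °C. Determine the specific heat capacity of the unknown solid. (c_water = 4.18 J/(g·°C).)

c ≈ 0.927 J/(g·°C)

Conservation of energy gives ΣQ = 0:
471×c×(62.7 − 225) + 494×4.18×(62.7 − 28.4) = 0
-76443 c = -70827
c = -70827/-76443 ≈ 0.9265 J/(g·°C)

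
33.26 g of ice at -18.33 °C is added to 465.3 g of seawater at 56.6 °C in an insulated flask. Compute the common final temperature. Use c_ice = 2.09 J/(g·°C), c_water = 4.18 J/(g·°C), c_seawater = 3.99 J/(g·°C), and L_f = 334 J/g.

Energy balance with sensible and latent terms:
ice -18.33→0 °C: 33.26·2.09·18.33 = 1274.2
  latent heat to melt: 33.26·334 = 11109
  meltwater 0→T: 33.26·4.18·T = 139.03 T
  seawater: 1856.5(T − 56.6)
1995.6 T = 105081 − 12383 = 92698
T ≈ 46.45 °C (positive, so assuming full melt was valid).

T_f ≈ 46.5 °C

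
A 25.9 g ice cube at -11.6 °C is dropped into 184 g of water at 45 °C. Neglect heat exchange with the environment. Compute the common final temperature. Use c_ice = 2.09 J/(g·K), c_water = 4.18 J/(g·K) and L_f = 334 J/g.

T_f ≈ 28.9 °C

Heat gained plus heat lost sum to zero:
ice -11.6→0 °C: 25.9×2.09×11.6 = 627.92; latent heat to melt: 25.9×334 = 8650.6; warm the meltwater: 108.26 T; water cools: 184×4.18×(T − 45) = 769.12(T − 45)
877.38 T = 34610 − 9278.5 = 25332
T ≈ 28.87 °C — above 0 °C, consistent with complete melting.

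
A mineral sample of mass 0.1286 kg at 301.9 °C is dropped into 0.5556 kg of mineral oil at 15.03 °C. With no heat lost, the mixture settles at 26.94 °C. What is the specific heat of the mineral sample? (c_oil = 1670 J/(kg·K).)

c ≈ 313 J/(kg·K)

Taking heat into each body as positive, Σ m c ΔT = 0:
0.1286·c·(26.94 − 301.9) + 0.5556·1670·(26.94 − 15.03) = 0
-35.36 c = -11051
c = -11051/-35.36 ≈ 312.5 J/(kg·K)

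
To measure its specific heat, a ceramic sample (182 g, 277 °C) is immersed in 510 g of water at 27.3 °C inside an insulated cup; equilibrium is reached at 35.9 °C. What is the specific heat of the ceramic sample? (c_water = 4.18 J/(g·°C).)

c ≈ 0.418 J/(g·°C)

Net heat exchanged in the isolated system is zero:
182·c·(35.9 − 277) + 510·4.18·(35.9 − 27.3) = 0
-43880 c = -18333
c = -18333/-43880 ≈ 0.4178 J/(g·°C)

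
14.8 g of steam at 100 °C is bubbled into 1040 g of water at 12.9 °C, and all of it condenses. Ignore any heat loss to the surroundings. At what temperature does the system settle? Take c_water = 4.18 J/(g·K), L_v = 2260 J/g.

T_f ≈ 21.7 °C

Sum of m c ΔT and latent-heat terms is zero:
steam→water at 100 °C releases m L_v = 14.8×2260 = 33448; condensed water 100 °C→T: 61.86(T − 100); original water: 4347.2(T − 12.9)
4409.1 T = 33448 + 6186.4 + 56079 = 95713
T ≈ 21.71 °C, under the boiling point, so the assumption holds.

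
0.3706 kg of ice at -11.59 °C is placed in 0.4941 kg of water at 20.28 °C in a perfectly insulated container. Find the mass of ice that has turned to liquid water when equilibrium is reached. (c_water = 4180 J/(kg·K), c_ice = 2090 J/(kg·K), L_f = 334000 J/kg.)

m_melted ≈ 0.0985 kg

Cooling the water to 0 °C releases 0.4941·4180·20.28 = 41885 J.
Warming the ice to 0 °C takes 0.3706·2090·11.59 = 8977.1 J, leaving 32908 J for melting.
Fully melting the ice requires m_ice L_f = 0.3706·334000 = 123780 J.
32908 J < 123780 J, so only part of the ice melts and the system sits at 0 °C.
Mass melted = 32908/334000 ≈ 0.09853 kg.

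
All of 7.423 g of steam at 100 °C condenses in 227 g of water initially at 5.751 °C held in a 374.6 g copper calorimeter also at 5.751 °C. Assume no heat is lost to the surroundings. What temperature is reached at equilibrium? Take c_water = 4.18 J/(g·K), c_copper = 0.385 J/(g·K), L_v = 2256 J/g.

Energy conservation, ΣQ = 0:
latent heat released on condensation: 7.423×2256 = 16746
  condensed water 100 °C→T: 31.03(T − 100)
  original water: 948.86(T − 5.751)
  copper cup: 374.6×0.385×(T − 5.751) = 144.22(T − 5.751)
1124.1 T = 16746 + 3102.8 + 6286.3 = 26135
T ≈ 23.25 °C (< 100 °C, so full condensation is consistent).

T_f ≈ 23.2 °C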